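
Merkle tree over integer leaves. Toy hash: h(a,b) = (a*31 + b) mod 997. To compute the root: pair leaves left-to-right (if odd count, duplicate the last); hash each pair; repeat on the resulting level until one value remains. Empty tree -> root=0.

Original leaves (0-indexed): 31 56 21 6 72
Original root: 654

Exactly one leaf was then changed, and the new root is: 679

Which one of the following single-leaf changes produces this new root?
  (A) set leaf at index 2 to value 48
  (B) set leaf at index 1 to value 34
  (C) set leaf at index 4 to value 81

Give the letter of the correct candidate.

Original leaves: [31, 56, 21, 6, 72]
Target new root: 679
Try each candidate change and compute the resulting root:
Candidate A: set leaf[2] = 48 -> leaves = [31, 56, 48, 6, 72]
  L0: [31, 56, 48, 6, 72]
  L1: h(31,56)=(31*31+56)%997=20 h(48,6)=(48*31+6)%997=497 h(72,72)=(72*31+72)%997=310 -> [20, 497, 310]
  L2: h(20,497)=(20*31+497)%997=120 h(310,310)=(310*31+310)%997=947 -> [120, 947]
  L3: h(120,947)=(120*31+947)%997=679 -> [679]
  root = 679 == target 679  ** MATCH **
Candidate B: set leaf[1] = 34 -> leaves = [31, 34, 21, 6, 72]
  L0: [31, 34, 21, 6, 72]
  L1: h(31,34)=(31*31+34)%997=995 h(21,6)=(21*31+6)%997=657 h(72,72)=(72*31+72)%997=310 -> [995, 657, 310]
  L2: h(995,657)=(995*31+657)%997=595 h(310,310)=(310*31+310)%997=947 -> [595, 947]
  L3: h(595,947)=(595*31+947)%997=449 -> [449]
  root = 449 != target 679
Candidate C: set leaf[4] = 81 -> leaves = [31, 56, 21, 6, 81]
  L0: [31, 56, 21, 6, 81]
  L1: h(31,56)=(31*31+56)%997=20 h(21,6)=(21*31+6)%997=657 h(81,81)=(81*31+81)%997=598 -> [20, 657, 598]
  L2: h(20,657)=(20*31+657)%997=280 h(598,598)=(598*31+598)%997=193 -> [280, 193]
  L3: h(280,193)=(280*31+193)%997=897 -> [897]
  root = 897 != target 679
Candidate A produces the target root.

Answer: A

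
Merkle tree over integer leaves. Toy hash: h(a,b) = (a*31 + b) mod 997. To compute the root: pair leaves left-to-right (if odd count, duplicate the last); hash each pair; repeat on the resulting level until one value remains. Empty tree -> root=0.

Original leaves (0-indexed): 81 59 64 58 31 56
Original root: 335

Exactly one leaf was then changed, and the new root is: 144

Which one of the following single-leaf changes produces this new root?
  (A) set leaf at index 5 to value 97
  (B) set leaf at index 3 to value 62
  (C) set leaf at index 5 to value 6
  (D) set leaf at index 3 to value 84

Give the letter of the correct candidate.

Answer: D

Derivation:
Original leaves: [81, 59, 64, 58, 31, 56]
Target new root: 144
Try each candidate change and compute the resulting root:
Candidate A: set leaf[5] = 97 -> leaves = [81, 59, 64, 58, 31, 97]
  L0: [81, 59, 64, 58, 31, 97]
  L1: h(81,59)=(81*31+59)%997=576 h(64,58)=(64*31+58)%997=48 h(31,97)=(31*31+97)%997=61 -> [576, 48, 61]
  L2: h(576,48)=(576*31+48)%997=955 h(61,61)=(61*31+61)%997=955 -> [955, 955]
  L3: h(955,955)=(955*31+955)%997=650 -> [650]
  root = 650 != target 144
Candidate B: set leaf[3] = 62 -> leaves = [81, 59, 64, 62, 31, 56]
  L0: [81, 59, 64, 62, 31, 56]
  L1: h(81,59)=(81*31+59)%997=576 h(64,62)=(64*31+62)%997=52 h(31,56)=(31*31+56)%997=20 -> [576, 52, 20]
  L2: h(576,52)=(576*31+52)%997=959 h(20,20)=(20*31+20)%997=640 -> [959, 640]
  L3: h(959,640)=(959*31+640)%997=459 -> [459]
  root = 459 != target 144
Candidate C: set leaf[5] = 6 -> leaves = [81, 59, 64, 58, 31, 6]
  L0: [81, 59, 64, 58, 31, 6]
  L1: h(81,59)=(81*31+59)%997=576 h(64,58)=(64*31+58)%997=48 h(31,6)=(31*31+6)%997=967 -> [576, 48, 967]
  L2: h(576,48)=(576*31+48)%997=955 h(967,967)=(967*31+967)%997=37 -> [955, 37]
  L3: h(955,37)=(955*31+37)%997=729 -> [729]
  root = 729 != target 144
Candidate D: set leaf[3] = 84 -> leaves = [81, 59, 64, 84, 31, 56]
  L0: [81, 59, 64, 84, 31, 56]
  L1: h(81,59)=(81*31+59)%997=576 h(64,84)=(64*31+84)%997=74 h(31,56)=(31*31+56)%997=20 -> [576, 74, 20]
  L2: h(576,74)=(576*31+74)%997=981 h(20,20)=(20*31+20)%997=640 -> [981, 640]
  L3: h(981,640)=(981*31+640)%997=144 -> [144]
  root = 144 == target 144  ** MATCH **
Candidate D produces the target root.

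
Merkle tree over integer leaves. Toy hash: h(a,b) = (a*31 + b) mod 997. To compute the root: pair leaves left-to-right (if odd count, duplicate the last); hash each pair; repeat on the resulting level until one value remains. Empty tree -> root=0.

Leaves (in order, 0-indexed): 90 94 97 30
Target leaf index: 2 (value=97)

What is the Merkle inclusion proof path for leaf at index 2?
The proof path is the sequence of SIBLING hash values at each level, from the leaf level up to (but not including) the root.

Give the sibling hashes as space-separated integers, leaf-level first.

Answer: 30 890

Derivation:
L0 (leaves): [90, 94, 97, 30], target index=2
L1: h(90,94)=(90*31+94)%997=890 [pair 0] h(97,30)=(97*31+30)%997=46 [pair 1] -> [890, 46]
  Sibling for proof at L0: 30
L2: h(890,46)=(890*31+46)%997=717 [pair 0] -> [717]
  Sibling for proof at L1: 890
Root: 717
Proof path (sibling hashes from leaf to root): [30, 890]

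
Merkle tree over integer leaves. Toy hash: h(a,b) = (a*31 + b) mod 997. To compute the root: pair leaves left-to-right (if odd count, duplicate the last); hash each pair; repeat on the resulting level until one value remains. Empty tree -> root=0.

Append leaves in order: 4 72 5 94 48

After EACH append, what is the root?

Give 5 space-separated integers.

After append 4 (leaves=[4]):
  L0: [4]
  root=4
After append 72 (leaves=[4, 72]):
  L0: [4, 72]
  L1: h(4,72)=(4*31+72)%997=196 -> [196]
  root=196
After append 5 (leaves=[4, 72, 5]):
  L0: [4, 72, 5]
  L1: h(4,72)=(4*31+72)%997=196 h(5,5)=(5*31+5)%997=160 -> [196, 160]
  L2: h(196,160)=(196*31+160)%997=254 -> [254]
  root=254
After append 94 (leaves=[4, 72, 5, 94]):
  L0: [4, 72, 5, 94]
  L1: h(4,72)=(4*31+72)%997=196 h(5,94)=(5*31+94)%997=249 -> [196, 249]
  L2: h(196,249)=(196*31+249)%997=343 -> [343]
  root=343
After append 48 (leaves=[4, 72, 5, 94, 48]):
  L0: [4, 72, 5, 94, 48]
  L1: h(4,72)=(4*31+72)%997=196 h(5,94)=(5*31+94)%997=249 h(48,48)=(48*31+48)%997=539 -> [196, 249, 539]
  L2: h(196,249)=(196*31+249)%997=343 h(539,539)=(539*31+539)%997=299 -> [343, 299]
  L3: h(343,299)=(343*31+299)%997=962 -> [962]
  root=962

Answer: 4 196 254 343 962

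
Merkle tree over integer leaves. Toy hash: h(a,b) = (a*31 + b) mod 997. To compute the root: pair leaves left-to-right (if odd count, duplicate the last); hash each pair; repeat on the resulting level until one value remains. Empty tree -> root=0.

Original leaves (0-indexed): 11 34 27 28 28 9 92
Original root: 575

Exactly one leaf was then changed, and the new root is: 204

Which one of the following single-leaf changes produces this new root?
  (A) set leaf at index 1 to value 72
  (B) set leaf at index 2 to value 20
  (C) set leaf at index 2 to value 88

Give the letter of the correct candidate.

Answer: A

Derivation:
Original leaves: [11, 34, 27, 28, 28, 9, 92]
Target new root: 204
Try each candidate change and compute the resulting root:
Candidate A: set leaf[1] = 72 -> leaves = [11, 72, 27, 28, 28, 9, 92]
  L0: [11, 72, 27, 28, 28, 9, 92]
  L1: h(11,72)=(11*31+72)%997=413 h(27,28)=(27*31+28)%997=865 h(28,9)=(28*31+9)%997=877 h(92,92)=(92*31+92)%997=950 -> [413, 865, 877, 950]
  L2: h(413,865)=(413*31+865)%997=707 h(877,950)=(877*31+950)%997=221 -> [707, 221]
  L3: h(707,221)=(707*31+221)%997=204 -> [204]
  root = 204 == target 204  ** MATCH **
Candidate B: set leaf[2] = 20 -> leaves = [11, 34, 20, 28, 28, 9, 92]
  L0: [11, 34, 20, 28, 28, 9, 92]
  L1: h(11,34)=(11*31+34)%997=375 h(20,28)=(20*31+28)%997=648 h(28,9)=(28*31+9)%997=877 h(92,92)=(92*31+92)%997=950 -> [375, 648, 877, 950]
  L2: h(375,648)=(375*31+648)%997=309 h(877,950)=(877*31+950)%997=221 -> [309, 221]
  L3: h(309,221)=(309*31+221)%997=827 -> [827]
  root = 827 != target 204
Candidate C: set leaf[2] = 88 -> leaves = [11, 34, 88, 28, 28, 9, 92]
  L0: [11, 34, 88, 28, 28, 9, 92]
  L1: h(11,34)=(11*31+34)%997=375 h(88,28)=(88*31+28)%997=762 h(28,9)=(28*31+9)%997=877 h(92,92)=(92*31+92)%997=950 -> [375, 762, 877, 950]
  L2: h(375,762)=(375*31+762)%997=423 h(877,950)=(877*31+950)%997=221 -> [423, 221]
  L3: h(423,221)=(423*31+221)%997=373 -> [373]
  root = 373 != target 204
Candidate A produces the target root.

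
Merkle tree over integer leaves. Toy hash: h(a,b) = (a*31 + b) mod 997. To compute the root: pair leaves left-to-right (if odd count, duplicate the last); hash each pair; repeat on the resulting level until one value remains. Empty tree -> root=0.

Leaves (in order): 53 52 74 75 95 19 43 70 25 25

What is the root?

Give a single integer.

Answer: 410

Derivation:
L0: [53, 52, 74, 75, 95, 19, 43, 70, 25, 25]
L1: h(53,52)=(53*31+52)%997=698 h(74,75)=(74*31+75)%997=375 h(95,19)=(95*31+19)%997=970 h(43,70)=(43*31+70)%997=406 h(25,25)=(25*31+25)%997=800 -> [698, 375, 970, 406, 800]
L2: h(698,375)=(698*31+375)%997=79 h(970,406)=(970*31+406)%997=566 h(800,800)=(800*31+800)%997=675 -> [79, 566, 675]
L3: h(79,566)=(79*31+566)%997=24 h(675,675)=(675*31+675)%997=663 -> [24, 663]
L4: h(24,663)=(24*31+663)%997=410 -> [410]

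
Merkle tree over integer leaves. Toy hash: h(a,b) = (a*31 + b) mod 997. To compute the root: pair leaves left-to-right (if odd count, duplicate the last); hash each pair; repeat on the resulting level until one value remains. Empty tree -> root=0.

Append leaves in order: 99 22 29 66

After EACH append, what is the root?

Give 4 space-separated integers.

Answer: 99 100 40 77

Derivation:
After append 99 (leaves=[99]):
  L0: [99]
  root=99
After append 22 (leaves=[99, 22]):
  L0: [99, 22]
  L1: h(99,22)=(99*31+22)%997=100 -> [100]
  root=100
After append 29 (leaves=[99, 22, 29]):
  L0: [99, 22, 29]
  L1: h(99,22)=(99*31+22)%997=100 h(29,29)=(29*31+29)%997=928 -> [100, 928]
  L2: h(100,928)=(100*31+928)%997=40 -> [40]
  root=40
After append 66 (leaves=[99, 22, 29, 66]):
  L0: [99, 22, 29, 66]
  L1: h(99,22)=(99*31+22)%997=100 h(29,66)=(29*31+66)%997=965 -> [100, 965]
  L2: h(100,965)=(100*31+965)%997=77 -> [77]
  root=77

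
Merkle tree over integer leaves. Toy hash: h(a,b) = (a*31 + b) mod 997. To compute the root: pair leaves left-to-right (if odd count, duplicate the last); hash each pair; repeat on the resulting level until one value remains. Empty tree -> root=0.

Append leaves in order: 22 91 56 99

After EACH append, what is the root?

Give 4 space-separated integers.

Answer: 22 773 830 873

Derivation:
After append 22 (leaves=[22]):
  L0: [22]
  root=22
After append 91 (leaves=[22, 91]):
  L0: [22, 91]
  L1: h(22,91)=(22*31+91)%997=773 -> [773]
  root=773
After append 56 (leaves=[22, 91, 56]):
  L0: [22, 91, 56]
  L1: h(22,91)=(22*31+91)%997=773 h(56,56)=(56*31+56)%997=795 -> [773, 795]
  L2: h(773,795)=(773*31+795)%997=830 -> [830]
  root=830
After append 99 (leaves=[22, 91, 56, 99]):
  L0: [22, 91, 56, 99]
  L1: h(22,91)=(22*31+91)%997=773 h(56,99)=(56*31+99)%997=838 -> [773, 838]
  L2: h(773,838)=(773*31+838)%997=873 -> [873]
  root=873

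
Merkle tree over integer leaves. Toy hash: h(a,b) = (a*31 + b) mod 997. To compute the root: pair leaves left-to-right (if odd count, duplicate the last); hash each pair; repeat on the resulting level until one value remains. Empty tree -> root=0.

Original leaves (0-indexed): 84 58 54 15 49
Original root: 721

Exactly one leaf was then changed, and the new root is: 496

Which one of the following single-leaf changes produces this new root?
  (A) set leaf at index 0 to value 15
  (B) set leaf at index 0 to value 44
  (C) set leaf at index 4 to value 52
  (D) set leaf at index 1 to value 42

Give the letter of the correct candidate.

Answer: B

Derivation:
Original leaves: [84, 58, 54, 15, 49]
Target new root: 496
Try each candidate change and compute the resulting root:
Candidate A: set leaf[0] = 15 -> leaves = [15, 58, 54, 15, 49]
  L0: [15, 58, 54, 15, 49]
  L1: h(15,58)=(15*31+58)%997=523 h(54,15)=(54*31+15)%997=692 h(49,49)=(49*31+49)%997=571 -> [523, 692, 571]
  L2: h(523,692)=(523*31+692)%997=953 h(571,571)=(571*31+571)%997=326 -> [953, 326]
  L3: h(953,326)=(953*31+326)%997=956 -> [956]
  root = 956 != target 496
Candidate B: set leaf[0] = 44 -> leaves = [44, 58, 54, 15, 49]
  L0: [44, 58, 54, 15, 49]
  L1: h(44,58)=(44*31+58)%997=425 h(54,15)=(54*31+15)%997=692 h(49,49)=(49*31+49)%997=571 -> [425, 692, 571]
  L2: h(425,692)=(425*31+692)%997=906 h(571,571)=(571*31+571)%997=326 -> [906, 326]
  L3: h(906,326)=(906*31+326)%997=496 -> [496]
  root = 496 == target 496  ** MATCH **
Candidate C: set leaf[4] = 52 -> leaves = [84, 58, 54, 15, 52]
  L0: [84, 58, 54, 15, 52]
  L1: h(84,58)=(84*31+58)%997=668 h(54,15)=(54*31+15)%997=692 h(52,52)=(52*31+52)%997=667 -> [668, 692, 667]
  L2: h(668,692)=(668*31+692)%997=463 h(667,667)=(667*31+667)%997=407 -> [463, 407]
  L3: h(463,407)=(463*31+407)%997=802 -> [802]
  root = 802 != target 496
Candidate D: set leaf[1] = 42 -> leaves = [84, 42, 54, 15, 49]
  L0: [84, 42, 54, 15, 49]
  L1: h(84,42)=(84*31+42)%997=652 h(54,15)=(54*31+15)%997=692 h(49,49)=(49*31+49)%997=571 -> [652, 692, 571]
  L2: h(652,692)=(652*31+692)%997=964 h(571,571)=(571*31+571)%997=326 -> [964, 326]
  L3: h(964,326)=(964*31+326)%997=300 -> [300]
  root = 300 != target 496
Candidate B produces the target root.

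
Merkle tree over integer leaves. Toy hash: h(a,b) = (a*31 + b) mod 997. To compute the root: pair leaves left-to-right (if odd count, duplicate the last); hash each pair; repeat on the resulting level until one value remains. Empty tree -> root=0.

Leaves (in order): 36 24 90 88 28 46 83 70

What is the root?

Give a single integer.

L0: [36, 24, 90, 88, 28, 46, 83, 70]
L1: h(36,24)=(36*31+24)%997=143 h(90,88)=(90*31+88)%997=884 h(28,46)=(28*31+46)%997=914 h(83,70)=(83*31+70)%997=649 -> [143, 884, 914, 649]
L2: h(143,884)=(143*31+884)%997=332 h(914,649)=(914*31+649)%997=70 -> [332, 70]
L3: h(332,70)=(332*31+70)%997=392 -> [392]

Answer: 392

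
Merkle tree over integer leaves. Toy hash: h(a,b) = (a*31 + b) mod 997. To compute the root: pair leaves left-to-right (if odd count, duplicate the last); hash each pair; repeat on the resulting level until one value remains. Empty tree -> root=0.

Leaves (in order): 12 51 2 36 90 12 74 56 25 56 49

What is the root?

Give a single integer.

L0: [12, 51, 2, 36, 90, 12, 74, 56, 25, 56, 49]
L1: h(12,51)=(12*31+51)%997=423 h(2,36)=(2*31+36)%997=98 h(90,12)=(90*31+12)%997=808 h(74,56)=(74*31+56)%997=356 h(25,56)=(25*31+56)%997=831 h(49,49)=(49*31+49)%997=571 -> [423, 98, 808, 356, 831, 571]
L2: h(423,98)=(423*31+98)%997=250 h(808,356)=(808*31+356)%997=479 h(831,571)=(831*31+571)%997=410 -> [250, 479, 410]
L3: h(250,479)=(250*31+479)%997=253 h(410,410)=(410*31+410)%997=159 -> [253, 159]
L4: h(253,159)=(253*31+159)%997=26 -> [26]

Answer: 26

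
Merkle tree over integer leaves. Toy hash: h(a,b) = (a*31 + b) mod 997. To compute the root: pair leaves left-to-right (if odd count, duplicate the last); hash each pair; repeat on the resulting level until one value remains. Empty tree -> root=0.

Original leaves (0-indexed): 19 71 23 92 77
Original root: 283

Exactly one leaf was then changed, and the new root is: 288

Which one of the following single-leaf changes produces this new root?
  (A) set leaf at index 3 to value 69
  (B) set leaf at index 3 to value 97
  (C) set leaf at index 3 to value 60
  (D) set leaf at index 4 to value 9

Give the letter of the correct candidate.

Answer: C

Derivation:
Original leaves: [19, 71, 23, 92, 77]
Target new root: 288
Try each candidate change and compute the resulting root:
Candidate A: set leaf[3] = 69 -> leaves = [19, 71, 23, 69, 77]
  L0: [19, 71, 23, 69, 77]
  L1: h(19,71)=(19*31+71)%997=660 h(23,69)=(23*31+69)%997=782 h(77,77)=(77*31+77)%997=470 -> [660, 782, 470]
  L2: h(660,782)=(660*31+782)%997=305 h(470,470)=(470*31+470)%997=85 -> [305, 85]
  L3: h(305,85)=(305*31+85)%997=567 -> [567]
  root = 567 != target 288
Candidate B: set leaf[3] = 97 -> leaves = [19, 71, 23, 97, 77]
  L0: [19, 71, 23, 97, 77]
  L1: h(19,71)=(19*31+71)%997=660 h(23,97)=(23*31+97)%997=810 h(77,77)=(77*31+77)%997=470 -> [660, 810, 470]
  L2: h(660,810)=(660*31+810)%997=333 h(470,470)=(470*31+470)%997=85 -> [333, 85]
  L3: h(333,85)=(333*31+85)%997=438 -> [438]
  root = 438 != target 288
Candidate C: set leaf[3] = 60 -> leaves = [19, 71, 23, 60, 77]
  L0: [19, 71, 23, 60, 77]
  L1: h(19,71)=(19*31+71)%997=660 h(23,60)=(23*31+60)%997=773 h(77,77)=(77*31+77)%997=470 -> [660, 773, 470]
  L2: h(660,773)=(660*31+773)%997=296 h(470,470)=(470*31+470)%997=85 -> [296, 85]
  L3: h(296,85)=(296*31+85)%997=288 -> [288]
  root = 288 == target 288  ** MATCH **
Candidate D: set leaf[4] = 9 -> leaves = [19, 71, 23, 92, 9]
  L0: [19, 71, 23, 92, 9]
  L1: h(19,71)=(19*31+71)%997=660 h(23,92)=(23*31+92)%997=805 h(9,9)=(9*31+9)%997=288 -> [660, 805, 288]
  L2: h(660,805)=(660*31+805)%997=328 h(288,288)=(288*31+288)%997=243 -> [328, 243]
  L3: h(328,243)=(328*31+243)%997=441 -> [441]
  root = 441 != target 288
Candidate C produces the target root.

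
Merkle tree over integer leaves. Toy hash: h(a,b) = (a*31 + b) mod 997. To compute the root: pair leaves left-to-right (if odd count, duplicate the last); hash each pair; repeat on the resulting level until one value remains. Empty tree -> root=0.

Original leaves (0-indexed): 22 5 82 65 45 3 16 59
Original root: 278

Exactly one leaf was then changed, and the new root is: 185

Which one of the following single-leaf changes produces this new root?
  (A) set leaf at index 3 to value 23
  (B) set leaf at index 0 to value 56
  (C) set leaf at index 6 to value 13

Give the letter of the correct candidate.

Answer: C

Derivation:
Original leaves: [22, 5, 82, 65, 45, 3, 16, 59]
Target new root: 185
Try each candidate change and compute the resulting root:
Candidate A: set leaf[3] = 23 -> leaves = [22, 5, 82, 23, 45, 3, 16, 59]
  L0: [22, 5, 82, 23, 45, 3, 16, 59]
  L1: h(22,5)=(22*31+5)%997=687 h(82,23)=(82*31+23)%997=571 h(45,3)=(45*31+3)%997=401 h(16,59)=(16*31+59)%997=555 -> [687, 571, 401, 555]
  L2: h(687,571)=(687*31+571)%997=931 h(401,555)=(401*31+555)%997=25 -> [931, 25]
  L3: h(931,25)=(931*31+25)%997=970 -> [970]
  root = 970 != target 185
Candidate B: set leaf[0] = 56 -> leaves = [56, 5, 82, 65, 45, 3, 16, 59]
  L0: [56, 5, 82, 65, 45, 3, 16, 59]
  L1: h(56,5)=(56*31+5)%997=744 h(82,65)=(82*31+65)%997=613 h(45,3)=(45*31+3)%997=401 h(16,59)=(16*31+59)%997=555 -> [744, 613, 401, 555]
  L2: h(744,613)=(744*31+613)%997=746 h(401,555)=(401*31+555)%997=25 -> [746, 25]
  L3: h(746,25)=(746*31+25)%997=220 -> [220]
  root = 220 != target 185
Candidate C: set leaf[6] = 13 -> leaves = [22, 5, 82, 65, 45, 3, 13, 59]
  L0: [22, 5, 82, 65, 45, 3, 13, 59]
  L1: h(22,5)=(22*31+5)%997=687 h(82,65)=(82*31+65)%997=613 h(45,3)=(45*31+3)%997=401 h(13,59)=(13*31+59)%997=462 -> [687, 613, 401, 462]
  L2: h(687,613)=(687*31+613)%997=973 h(401,462)=(401*31+462)%997=929 -> [973, 929]
  L3: h(973,929)=(973*31+929)%997=185 -> [185]
  root = 185 == target 185  ** MATCH **
Candidate C produces the target root.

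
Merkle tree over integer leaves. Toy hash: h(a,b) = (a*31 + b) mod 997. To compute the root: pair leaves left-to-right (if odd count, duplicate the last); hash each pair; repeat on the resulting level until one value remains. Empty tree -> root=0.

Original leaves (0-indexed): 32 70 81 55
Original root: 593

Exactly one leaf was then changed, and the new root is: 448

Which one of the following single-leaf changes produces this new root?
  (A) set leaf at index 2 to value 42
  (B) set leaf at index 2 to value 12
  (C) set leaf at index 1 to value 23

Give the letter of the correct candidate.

Answer: B

Derivation:
Original leaves: [32, 70, 81, 55]
Target new root: 448
Try each candidate change and compute the resulting root:
Candidate A: set leaf[2] = 42 -> leaves = [32, 70, 42, 55]
  L0: [32, 70, 42, 55]
  L1: h(32,70)=(32*31+70)%997=65 h(42,55)=(42*31+55)%997=360 -> [65, 360]
  L2: h(65,360)=(65*31+360)%997=381 -> [381]
  root = 381 != target 448
Candidate B: set leaf[2] = 12 -> leaves = [32, 70, 12, 55]
  L0: [32, 70, 12, 55]
  L1: h(32,70)=(32*31+70)%997=65 h(12,55)=(12*31+55)%997=427 -> [65, 427]
  L2: h(65,427)=(65*31+427)%997=448 -> [448]
  root = 448 == target 448  ** MATCH **
Candidate C: set leaf[1] = 23 -> leaves = [32, 23, 81, 55]
  L0: [32, 23, 81, 55]
  L1: h(32,23)=(32*31+23)%997=18 h(81,55)=(81*31+55)%997=572 -> [18, 572]
  L2: h(18,572)=(18*31+572)%997=133 -> [133]
  root = 133 != target 448
Candidate B produces the target root.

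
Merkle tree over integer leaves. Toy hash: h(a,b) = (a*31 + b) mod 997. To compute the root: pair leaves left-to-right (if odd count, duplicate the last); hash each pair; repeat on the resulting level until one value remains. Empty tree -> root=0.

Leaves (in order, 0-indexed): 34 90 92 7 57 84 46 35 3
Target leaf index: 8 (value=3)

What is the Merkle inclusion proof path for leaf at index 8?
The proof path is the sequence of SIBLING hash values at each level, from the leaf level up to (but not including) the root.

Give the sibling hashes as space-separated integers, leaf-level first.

Answer: 3 96 81 605

Derivation:
L0 (leaves): [34, 90, 92, 7, 57, 84, 46, 35, 3], target index=8
L1: h(34,90)=(34*31+90)%997=147 [pair 0] h(92,7)=(92*31+7)%997=865 [pair 1] h(57,84)=(57*31+84)%997=854 [pair 2] h(46,35)=(46*31+35)%997=464 [pair 3] h(3,3)=(3*31+3)%997=96 [pair 4] -> [147, 865, 854, 464, 96]
  Sibling for proof at L0: 3
L2: h(147,865)=(147*31+865)%997=437 [pair 0] h(854,464)=(854*31+464)%997=19 [pair 1] h(96,96)=(96*31+96)%997=81 [pair 2] -> [437, 19, 81]
  Sibling for proof at L1: 96
L3: h(437,19)=(437*31+19)%997=605 [pair 0] h(81,81)=(81*31+81)%997=598 [pair 1] -> [605, 598]
  Sibling for proof at L2: 81
L4: h(605,598)=(605*31+598)%997=410 [pair 0] -> [410]
  Sibling for proof at L3: 605
Root: 410
Proof path (sibling hashes from leaf to root): [3, 96, 81, 605]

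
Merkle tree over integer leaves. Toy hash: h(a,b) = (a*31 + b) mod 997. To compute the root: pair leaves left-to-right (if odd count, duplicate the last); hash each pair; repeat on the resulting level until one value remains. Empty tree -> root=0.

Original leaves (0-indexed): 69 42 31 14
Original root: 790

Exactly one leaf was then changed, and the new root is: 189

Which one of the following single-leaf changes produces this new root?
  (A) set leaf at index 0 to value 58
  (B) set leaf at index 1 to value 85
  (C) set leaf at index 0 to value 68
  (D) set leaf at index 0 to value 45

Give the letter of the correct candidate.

Answer: A

Derivation:
Original leaves: [69, 42, 31, 14]
Target new root: 189
Try each candidate change and compute the resulting root:
Candidate A: set leaf[0] = 58 -> leaves = [58, 42, 31, 14]
  L0: [58, 42, 31, 14]
  L1: h(58,42)=(58*31+42)%997=843 h(31,14)=(31*31+14)%997=975 -> [843, 975]
  L2: h(843,975)=(843*31+975)%997=189 -> [189]
  root = 189 == target 189  ** MATCH **
Candidate B: set leaf[1] = 85 -> leaves = [69, 85, 31, 14]
  L0: [69, 85, 31, 14]
  L1: h(69,85)=(69*31+85)%997=230 h(31,14)=(31*31+14)%997=975 -> [230, 975]
  L2: h(230,975)=(230*31+975)%997=129 -> [129]
  root = 129 != target 189
Candidate C: set leaf[0] = 68 -> leaves = [68, 42, 31, 14]
  L0: [68, 42, 31, 14]
  L1: h(68,42)=(68*31+42)%997=156 h(31,14)=(31*31+14)%997=975 -> [156, 975]
  L2: h(156,975)=(156*31+975)%997=826 -> [826]
  root = 826 != target 189
Candidate D: set leaf[0] = 45 -> leaves = [45, 42, 31, 14]
  L0: [45, 42, 31, 14]
  L1: h(45,42)=(45*31+42)%997=440 h(31,14)=(31*31+14)%997=975 -> [440, 975]
  L2: h(440,975)=(440*31+975)%997=657 -> [657]
  root = 657 != target 189
Candidate A produces the target root.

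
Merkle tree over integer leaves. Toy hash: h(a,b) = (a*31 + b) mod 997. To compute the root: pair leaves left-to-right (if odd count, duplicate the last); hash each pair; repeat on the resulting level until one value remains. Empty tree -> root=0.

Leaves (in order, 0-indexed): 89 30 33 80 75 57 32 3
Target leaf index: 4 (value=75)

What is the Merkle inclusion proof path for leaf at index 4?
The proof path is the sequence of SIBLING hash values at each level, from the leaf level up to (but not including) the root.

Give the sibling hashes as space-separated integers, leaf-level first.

L0 (leaves): [89, 30, 33, 80, 75, 57, 32, 3], target index=4
L1: h(89,30)=(89*31+30)%997=795 [pair 0] h(33,80)=(33*31+80)%997=106 [pair 1] h(75,57)=(75*31+57)%997=388 [pair 2] h(32,3)=(32*31+3)%997=995 [pair 3] -> [795, 106, 388, 995]
  Sibling for proof at L0: 57
L2: h(795,106)=(795*31+106)%997=823 [pair 0] h(388,995)=(388*31+995)%997=62 [pair 1] -> [823, 62]
  Sibling for proof at L1: 995
L3: h(823,62)=(823*31+62)%997=650 [pair 0] -> [650]
  Sibling for proof at L2: 823
Root: 650
Proof path (sibling hashes from leaf to root): [57, 995, 823]

Answer: 57 995 823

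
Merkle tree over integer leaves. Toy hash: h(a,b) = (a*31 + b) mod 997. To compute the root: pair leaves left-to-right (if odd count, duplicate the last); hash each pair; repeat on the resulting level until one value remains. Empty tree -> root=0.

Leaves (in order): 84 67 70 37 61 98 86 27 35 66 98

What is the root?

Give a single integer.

Answer: 299

Derivation:
L0: [84, 67, 70, 37, 61, 98, 86, 27, 35, 66, 98]
L1: h(84,67)=(84*31+67)%997=677 h(70,37)=(70*31+37)%997=213 h(61,98)=(61*31+98)%997=992 h(86,27)=(86*31+27)%997=699 h(35,66)=(35*31+66)%997=154 h(98,98)=(98*31+98)%997=145 -> [677, 213, 992, 699, 154, 145]
L2: h(677,213)=(677*31+213)%997=263 h(992,699)=(992*31+699)%997=544 h(154,145)=(154*31+145)%997=931 -> [263, 544, 931]
L3: h(263,544)=(263*31+544)%997=721 h(931,931)=(931*31+931)%997=879 -> [721, 879]
L4: h(721,879)=(721*31+879)%997=299 -> [299]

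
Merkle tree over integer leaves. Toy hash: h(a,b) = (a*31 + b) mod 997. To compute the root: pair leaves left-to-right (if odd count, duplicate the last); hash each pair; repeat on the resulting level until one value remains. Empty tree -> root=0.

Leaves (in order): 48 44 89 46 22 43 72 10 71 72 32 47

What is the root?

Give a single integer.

Answer: 340

Derivation:
L0: [48, 44, 89, 46, 22, 43, 72, 10, 71, 72, 32, 47]
L1: h(48,44)=(48*31+44)%997=535 h(89,46)=(89*31+46)%997=811 h(22,43)=(22*31+43)%997=725 h(72,10)=(72*31+10)%997=248 h(71,72)=(71*31+72)%997=279 h(32,47)=(32*31+47)%997=42 -> [535, 811, 725, 248, 279, 42]
L2: h(535,811)=(535*31+811)%997=447 h(725,248)=(725*31+248)%997=789 h(279,42)=(279*31+42)%997=715 -> [447, 789, 715]
L3: h(447,789)=(447*31+789)%997=688 h(715,715)=(715*31+715)%997=946 -> [688, 946]
L4: h(688,946)=(688*31+946)%997=340 -> [340]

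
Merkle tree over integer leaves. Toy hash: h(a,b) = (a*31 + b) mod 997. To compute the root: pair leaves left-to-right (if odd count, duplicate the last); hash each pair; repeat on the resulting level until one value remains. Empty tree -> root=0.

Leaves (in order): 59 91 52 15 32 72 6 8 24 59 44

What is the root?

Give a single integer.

L0: [59, 91, 52, 15, 32, 72, 6, 8, 24, 59, 44]
L1: h(59,91)=(59*31+91)%997=923 h(52,15)=(52*31+15)%997=630 h(32,72)=(32*31+72)%997=67 h(6,8)=(6*31+8)%997=194 h(24,59)=(24*31+59)%997=803 h(44,44)=(44*31+44)%997=411 -> [923, 630, 67, 194, 803, 411]
L2: h(923,630)=(923*31+630)%997=330 h(67,194)=(67*31+194)%997=277 h(803,411)=(803*31+411)%997=379 -> [330, 277, 379]
L3: h(330,277)=(330*31+277)%997=537 h(379,379)=(379*31+379)%997=164 -> [537, 164]
L4: h(537,164)=(537*31+164)%997=859 -> [859]

Answer: 859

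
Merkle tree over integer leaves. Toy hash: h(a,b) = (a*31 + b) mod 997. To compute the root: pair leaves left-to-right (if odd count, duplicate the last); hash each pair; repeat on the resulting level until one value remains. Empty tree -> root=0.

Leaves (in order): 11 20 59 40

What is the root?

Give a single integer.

Answer: 99

Derivation:
L0: [11, 20, 59, 40]
L1: h(11,20)=(11*31+20)%997=361 h(59,40)=(59*31+40)%997=872 -> [361, 872]
L2: h(361,872)=(361*31+872)%997=99 -> [99]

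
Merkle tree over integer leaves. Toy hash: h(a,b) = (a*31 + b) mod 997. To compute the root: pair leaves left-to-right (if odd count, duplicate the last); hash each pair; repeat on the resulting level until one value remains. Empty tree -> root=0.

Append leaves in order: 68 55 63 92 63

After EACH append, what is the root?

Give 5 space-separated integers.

After append 68 (leaves=[68]):
  L0: [68]
  root=68
After append 55 (leaves=[68, 55]):
  L0: [68, 55]
  L1: h(68,55)=(68*31+55)%997=169 -> [169]
  root=169
After append 63 (leaves=[68, 55, 63]):
  L0: [68, 55, 63]
  L1: h(68,55)=(68*31+55)%997=169 h(63,63)=(63*31+63)%997=22 -> [169, 22]
  L2: h(169,22)=(169*31+22)%997=276 -> [276]
  root=276
After append 92 (leaves=[68, 55, 63, 92]):
  L0: [68, 55, 63, 92]
  L1: h(68,55)=(68*31+55)%997=169 h(63,92)=(63*31+92)%997=51 -> [169, 51]
  L2: h(169,51)=(169*31+51)%997=305 -> [305]
  root=305
After append 63 (leaves=[68, 55, 63, 92, 63]):
  L0: [68, 55, 63, 92, 63]
  L1: h(68,55)=(68*31+55)%997=169 h(63,92)=(63*31+92)%997=51 h(63,63)=(63*31+63)%997=22 -> [169, 51, 22]
  L2: h(169,51)=(169*31+51)%997=305 h(22,22)=(22*31+22)%997=704 -> [305, 704]
  L3: h(305,704)=(305*31+704)%997=189 -> [189]
  root=189

Answer: 68 169 276 305 189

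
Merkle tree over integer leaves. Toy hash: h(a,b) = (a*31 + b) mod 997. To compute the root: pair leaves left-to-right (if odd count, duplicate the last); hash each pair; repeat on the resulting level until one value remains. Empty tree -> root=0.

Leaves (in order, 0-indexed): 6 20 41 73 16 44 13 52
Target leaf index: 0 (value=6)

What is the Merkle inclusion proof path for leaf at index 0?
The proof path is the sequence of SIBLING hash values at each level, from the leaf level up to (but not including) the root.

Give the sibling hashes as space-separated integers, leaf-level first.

L0 (leaves): [6, 20, 41, 73, 16, 44, 13, 52], target index=0
L1: h(6,20)=(6*31+20)%997=206 [pair 0] h(41,73)=(41*31+73)%997=347 [pair 1] h(16,44)=(16*31+44)%997=540 [pair 2] h(13,52)=(13*31+52)%997=455 [pair 3] -> [206, 347, 540, 455]
  Sibling for proof at L0: 20
L2: h(206,347)=(206*31+347)%997=751 [pair 0] h(540,455)=(540*31+455)%997=246 [pair 1] -> [751, 246]
  Sibling for proof at L1: 347
L3: h(751,246)=(751*31+246)%997=596 [pair 0] -> [596]
  Sibling for proof at L2: 246
Root: 596
Proof path (sibling hashes from leaf to root): [20, 347, 246]

Answer: 20 347 246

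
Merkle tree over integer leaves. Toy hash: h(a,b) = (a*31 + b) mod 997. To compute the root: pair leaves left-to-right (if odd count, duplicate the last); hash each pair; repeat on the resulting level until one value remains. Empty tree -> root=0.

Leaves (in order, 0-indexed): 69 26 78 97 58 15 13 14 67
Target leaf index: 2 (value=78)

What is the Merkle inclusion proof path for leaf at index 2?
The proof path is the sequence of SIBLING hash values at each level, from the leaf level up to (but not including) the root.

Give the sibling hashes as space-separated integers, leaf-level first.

Answer: 97 171 788 62

Derivation:
L0 (leaves): [69, 26, 78, 97, 58, 15, 13, 14, 67], target index=2
L1: h(69,26)=(69*31+26)%997=171 [pair 0] h(78,97)=(78*31+97)%997=521 [pair 1] h(58,15)=(58*31+15)%997=816 [pair 2] h(13,14)=(13*31+14)%997=417 [pair 3] h(67,67)=(67*31+67)%997=150 [pair 4] -> [171, 521, 816, 417, 150]
  Sibling for proof at L0: 97
L2: h(171,521)=(171*31+521)%997=837 [pair 0] h(816,417)=(816*31+417)%997=788 [pair 1] h(150,150)=(150*31+150)%997=812 [pair 2] -> [837, 788, 812]
  Sibling for proof at L1: 171
L3: h(837,788)=(837*31+788)%997=813 [pair 0] h(812,812)=(812*31+812)%997=62 [pair 1] -> [813, 62]
  Sibling for proof at L2: 788
L4: h(813,62)=(813*31+62)%997=340 [pair 0] -> [340]
  Sibling for proof at L3: 62
Root: 340
Proof path (sibling hashes from leaf to root): [97, 171, 788, 62]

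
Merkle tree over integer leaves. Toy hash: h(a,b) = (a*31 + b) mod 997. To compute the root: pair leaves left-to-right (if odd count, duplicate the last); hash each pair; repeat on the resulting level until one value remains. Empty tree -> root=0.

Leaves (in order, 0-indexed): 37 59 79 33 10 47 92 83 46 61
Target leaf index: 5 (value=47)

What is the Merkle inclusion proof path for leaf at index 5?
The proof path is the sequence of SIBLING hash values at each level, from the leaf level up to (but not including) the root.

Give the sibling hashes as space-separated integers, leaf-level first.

L0 (leaves): [37, 59, 79, 33, 10, 47, 92, 83, 46, 61], target index=5
L1: h(37,59)=(37*31+59)%997=209 [pair 0] h(79,33)=(79*31+33)%997=488 [pair 1] h(10,47)=(10*31+47)%997=357 [pair 2] h(92,83)=(92*31+83)%997=941 [pair 3] h(46,61)=(46*31+61)%997=490 [pair 4] -> [209, 488, 357, 941, 490]
  Sibling for proof at L0: 10
L2: h(209,488)=(209*31+488)%997=985 [pair 0] h(357,941)=(357*31+941)%997=44 [pair 1] h(490,490)=(490*31+490)%997=725 [pair 2] -> [985, 44, 725]
  Sibling for proof at L1: 941
L3: h(985,44)=(985*31+44)%997=669 [pair 0] h(725,725)=(725*31+725)%997=269 [pair 1] -> [669, 269]
  Sibling for proof at L2: 985
L4: h(669,269)=(669*31+269)%997=71 [pair 0] -> [71]
  Sibling for proof at L3: 269
Root: 71
Proof path (sibling hashes from leaf to root): [10, 941, 985, 269]

Answer: 10 941 985 269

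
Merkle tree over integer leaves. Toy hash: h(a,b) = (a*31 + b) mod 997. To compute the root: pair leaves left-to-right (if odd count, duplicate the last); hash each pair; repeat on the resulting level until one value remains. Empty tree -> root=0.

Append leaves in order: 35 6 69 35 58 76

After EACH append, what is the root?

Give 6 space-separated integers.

After append 35 (leaves=[35]):
  L0: [35]
  root=35
After append 6 (leaves=[35, 6]):
  L0: [35, 6]
  L1: h(35,6)=(35*31+6)%997=94 -> [94]
  root=94
After append 69 (leaves=[35, 6, 69]):
  L0: [35, 6, 69]
  L1: h(35,6)=(35*31+6)%997=94 h(69,69)=(69*31+69)%997=214 -> [94, 214]
  L2: h(94,214)=(94*31+214)%997=137 -> [137]
  root=137
After append 35 (leaves=[35, 6, 69, 35]):
  L0: [35, 6, 69, 35]
  L1: h(35,6)=(35*31+6)%997=94 h(69,35)=(69*31+35)%997=180 -> [94, 180]
  L2: h(94,180)=(94*31+180)%997=103 -> [103]
  root=103
After append 58 (leaves=[35, 6, 69, 35, 58]):
  L0: [35, 6, 69, 35, 58]
  L1: h(35,6)=(35*31+6)%997=94 h(69,35)=(69*31+35)%997=180 h(58,58)=(58*31+58)%997=859 -> [94, 180, 859]
  L2: h(94,180)=(94*31+180)%997=103 h(859,859)=(859*31+859)%997=569 -> [103, 569]
  L3: h(103,569)=(103*31+569)%997=771 -> [771]
  root=771
After append 76 (leaves=[35, 6, 69, 35, 58, 76]):
  L0: [35, 6, 69, 35, 58, 76]
  L1: h(35,6)=(35*31+6)%997=94 h(69,35)=(69*31+35)%997=180 h(58,76)=(58*31+76)%997=877 -> [94, 180, 877]
  L2: h(94,180)=(94*31+180)%997=103 h(877,877)=(877*31+877)%997=148 -> [103, 148]
  L3: h(103,148)=(103*31+148)%997=350 -> [350]
  root=350

Answer: 35 94 137 103 771 350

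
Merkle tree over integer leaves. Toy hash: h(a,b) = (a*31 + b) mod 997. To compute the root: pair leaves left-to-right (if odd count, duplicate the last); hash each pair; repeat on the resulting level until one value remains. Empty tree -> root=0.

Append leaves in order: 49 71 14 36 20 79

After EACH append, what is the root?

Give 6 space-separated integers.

After append 49 (leaves=[49]):
  L0: [49]
  root=49
After append 71 (leaves=[49, 71]):
  L0: [49, 71]
  L1: h(49,71)=(49*31+71)%997=593 -> [593]
  root=593
After append 14 (leaves=[49, 71, 14]):
  L0: [49, 71, 14]
  L1: h(49,71)=(49*31+71)%997=593 h(14,14)=(14*31+14)%997=448 -> [593, 448]
  L2: h(593,448)=(593*31+448)%997=885 -> [885]
  root=885
After append 36 (leaves=[49, 71, 14, 36]):
  L0: [49, 71, 14, 36]
  L1: h(49,71)=(49*31+71)%997=593 h(14,36)=(14*31+36)%997=470 -> [593, 470]
  L2: h(593,470)=(593*31+470)%997=907 -> [907]
  root=907
After append 20 (leaves=[49, 71, 14, 36, 20]):
  L0: [49, 71, 14, 36, 20]
  L1: h(49,71)=(49*31+71)%997=593 h(14,36)=(14*31+36)%997=470 h(20,20)=(20*31+20)%997=640 -> [593, 470, 640]
  L2: h(593,470)=(593*31+470)%997=907 h(640,640)=(640*31+640)%997=540 -> [907, 540]
  L3: h(907,540)=(907*31+540)%997=741 -> [741]
  root=741
After append 79 (leaves=[49, 71, 14, 36, 20, 79]):
  L0: [49, 71, 14, 36, 20, 79]
  L1: h(49,71)=(49*31+71)%997=593 h(14,36)=(14*31+36)%997=470 h(20,79)=(20*31+79)%997=699 -> [593, 470, 699]
  L2: h(593,470)=(593*31+470)%997=907 h(699,699)=(699*31+699)%997=434 -> [907, 434]
  L3: h(907,434)=(907*31+434)%997=635 -> [635]
  root=635

Answer: 49 593 885 907 741 635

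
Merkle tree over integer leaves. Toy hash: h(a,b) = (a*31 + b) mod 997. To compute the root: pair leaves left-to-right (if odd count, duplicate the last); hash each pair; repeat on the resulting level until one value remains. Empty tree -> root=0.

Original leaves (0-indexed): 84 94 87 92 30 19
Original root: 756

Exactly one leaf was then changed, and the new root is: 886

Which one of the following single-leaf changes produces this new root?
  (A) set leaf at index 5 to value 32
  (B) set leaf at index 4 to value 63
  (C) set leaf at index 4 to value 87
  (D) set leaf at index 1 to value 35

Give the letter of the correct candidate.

Original leaves: [84, 94, 87, 92, 30, 19]
Target new root: 886
Try each candidate change and compute the resulting root:
Candidate A: set leaf[5] = 32 -> leaves = [84, 94, 87, 92, 30, 32]
  L0: [84, 94, 87, 92, 30, 32]
  L1: h(84,94)=(84*31+94)%997=704 h(87,92)=(87*31+92)%997=795 h(30,32)=(30*31+32)%997=962 -> [704, 795, 962]
  L2: h(704,795)=(704*31+795)%997=685 h(962,962)=(962*31+962)%997=874 -> [685, 874]
  L3: h(685,874)=(685*31+874)%997=175 -> [175]
  root = 175 != target 886
Candidate B: set leaf[4] = 63 -> leaves = [84, 94, 87, 92, 63, 19]
  L0: [84, 94, 87, 92, 63, 19]
  L1: h(84,94)=(84*31+94)%997=704 h(87,92)=(87*31+92)%997=795 h(63,19)=(63*31+19)%997=975 -> [704, 795, 975]
  L2: h(704,795)=(704*31+795)%997=685 h(975,975)=(975*31+975)%997=293 -> [685, 293]
  L3: h(685,293)=(685*31+293)%997=591 -> [591]
  root = 591 != target 886
Candidate C: set leaf[4] = 87 -> leaves = [84, 94, 87, 92, 87, 19]
  L0: [84, 94, 87, 92, 87, 19]
  L1: h(84,94)=(84*31+94)%997=704 h(87,92)=(87*31+92)%997=795 h(87,19)=(87*31+19)%997=722 -> [704, 795, 722]
  L2: h(704,795)=(704*31+795)%997=685 h(722,722)=(722*31+722)%997=173 -> [685, 173]
  L3: h(685,173)=(685*31+173)%997=471 -> [471]
  root = 471 != target 886
Candidate D: set leaf[1] = 35 -> leaves = [84, 35, 87, 92, 30, 19]
  L0: [84, 35, 87, 92, 30, 19]
  L1: h(84,35)=(84*31+35)%997=645 h(87,92)=(87*31+92)%997=795 h(30,19)=(30*31+19)%997=949 -> [645, 795, 949]
  L2: h(645,795)=(645*31+795)%997=850 h(949,949)=(949*31+949)%997=458 -> [850, 458]
  L3: h(850,458)=(850*31+458)%997=886 -> [886]
  root = 886 == target 886  ** MATCH **
Candidate D produces the target root.

Answer: D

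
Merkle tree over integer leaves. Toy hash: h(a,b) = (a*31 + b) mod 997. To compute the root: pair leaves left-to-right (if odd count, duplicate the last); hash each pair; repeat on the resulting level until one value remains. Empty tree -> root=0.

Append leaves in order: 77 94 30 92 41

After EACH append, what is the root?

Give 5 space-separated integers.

Answer: 77 487 105 167 302

Derivation:
After append 77 (leaves=[77]):
  L0: [77]
  root=77
After append 94 (leaves=[77, 94]):
  L0: [77, 94]
  L1: h(77,94)=(77*31+94)%997=487 -> [487]
  root=487
After append 30 (leaves=[77, 94, 30]):
  L0: [77, 94, 30]
  L1: h(77,94)=(77*31+94)%997=487 h(30,30)=(30*31+30)%997=960 -> [487, 960]
  L2: h(487,960)=(487*31+960)%997=105 -> [105]
  root=105
After append 92 (leaves=[77, 94, 30, 92]):
  L0: [77, 94, 30, 92]
  L1: h(77,94)=(77*31+94)%997=487 h(30,92)=(30*31+92)%997=25 -> [487, 25]
  L2: h(487,25)=(487*31+25)%997=167 -> [167]
  root=167
After append 41 (leaves=[77, 94, 30, 92, 41]):
  L0: [77, 94, 30, 92, 41]
  L1: h(77,94)=(77*31+94)%997=487 h(30,92)=(30*31+92)%997=25 h(41,41)=(41*31+41)%997=315 -> [487, 25, 315]
  L2: h(487,25)=(487*31+25)%997=167 h(315,315)=(315*31+315)%997=110 -> [167, 110]
  L3: h(167,110)=(167*31+110)%997=302 -> [302]
  root=302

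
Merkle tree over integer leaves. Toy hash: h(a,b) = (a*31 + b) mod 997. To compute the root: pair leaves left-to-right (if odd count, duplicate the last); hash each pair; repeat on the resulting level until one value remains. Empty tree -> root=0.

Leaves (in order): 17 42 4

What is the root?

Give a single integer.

L0: [17, 42, 4]
L1: h(17,42)=(17*31+42)%997=569 h(4,4)=(4*31+4)%997=128 -> [569, 128]
L2: h(569,128)=(569*31+128)%997=818 -> [818]

Answer: 818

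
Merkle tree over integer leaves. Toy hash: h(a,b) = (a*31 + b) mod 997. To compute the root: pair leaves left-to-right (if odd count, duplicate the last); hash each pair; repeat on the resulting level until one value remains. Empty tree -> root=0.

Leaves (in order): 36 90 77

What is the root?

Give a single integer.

L0: [36, 90, 77]
L1: h(36,90)=(36*31+90)%997=209 h(77,77)=(77*31+77)%997=470 -> [209, 470]
L2: h(209,470)=(209*31+470)%997=967 -> [967]

Answer: 967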